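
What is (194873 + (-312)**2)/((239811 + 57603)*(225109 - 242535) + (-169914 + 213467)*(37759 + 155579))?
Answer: 292217/3237713550 ≈ 9.0254e-5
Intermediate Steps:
(194873 + (-312)**2)/((239811 + 57603)*(225109 - 242535) + (-169914 + 213467)*(37759 + 155579)) = (194873 + 97344)/(297414*(-17426) + 43553*193338) = 292217/(-5182736364 + 8420449914) = 292217/3237713550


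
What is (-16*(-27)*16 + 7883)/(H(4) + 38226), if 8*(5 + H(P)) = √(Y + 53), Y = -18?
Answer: 36190700480/93494069789 - 118360*√35/93494069789 ≈ 0.38708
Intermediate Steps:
H(P) = -5 + √35/8 (H(P) = -5 + √(-18 + 53)/8 = -5 + √35/8)
(-16*(-27)*16 + 7883)/(H(4) + 38226) = (-16*(-27)*16 + 7883)/((-5 + √35/8) + 38226) = (432*16 + 7883)/(38221 + √35/8) = (6912 + 7883)/(38221 + √35/8) = 14795/(38221 + √35/8)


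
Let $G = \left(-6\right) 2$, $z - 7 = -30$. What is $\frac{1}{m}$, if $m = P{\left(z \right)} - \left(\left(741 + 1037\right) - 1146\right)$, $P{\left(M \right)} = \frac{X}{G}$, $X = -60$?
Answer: $- \frac{1}{627} \approx -0.0015949$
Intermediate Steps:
$z = -23$ ($z = 7 - 30 = -23$)
$G = -12$
$P{\left(M \right)} = 5$ ($P{\left(M \right)} = - \frac{60}{-12} = \left(-60\right) \left(- \frac{1}{12}\right) = 5$)
$m = -627$ ($m = 5 - \left(\left(741 + 1037\right) - 1146\right) = 5 - \left(1778 - 1146\right) = 5 - 632 = -627$)
$\frac{1}{m} = \frac{1}{-627} = - \frac{1}{627}$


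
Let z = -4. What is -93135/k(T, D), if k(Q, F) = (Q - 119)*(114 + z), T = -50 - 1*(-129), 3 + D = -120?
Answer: 18627/880 ≈ 21.167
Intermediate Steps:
D = -123 (D = -3 - 120 = -123)
T = 79 (T = -50 + 129 = 79)
k(Q, F) = -13090 + 110*Q (k(Q, F) = (Q - 119)*(114 - 4) = (-119 + Q)*110 = -13090 + 110*Q)
-93135/k(T, D) = -93135/(-13090 + 110*79) = -93135/(-13090 + 8690) = -93135/(-4400) = -93135*(-1/4400) = 18627/880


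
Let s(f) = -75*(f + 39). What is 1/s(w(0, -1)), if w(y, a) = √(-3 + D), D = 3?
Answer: -1/2925 ≈ -0.00034188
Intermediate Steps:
w(y, a) = 0 (w(y, a) = √(-3 + 3) = √0 = 0)
s(f) = -2925 - 75*f (s(f) = -75*(39 + f) = -2925 - 75*f)
1/s(w(0, -1)) = 1/(-2925 - 75*0) = 1/(-2925 + 0) = 1/(-2925) = -1/2925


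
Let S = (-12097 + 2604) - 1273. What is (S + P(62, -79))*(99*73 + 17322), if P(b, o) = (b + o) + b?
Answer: -263189829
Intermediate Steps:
S = -10766 (S = -9493 - 1273 = -10766)
P(b, o) = o + 2*b
(S + P(62, -79))*(99*73 + 17322) = (-10766 + (-79 + 2*62))*(99*73 + 17322) = (-10766 + (-79 + 124))*(7227 + 17322) = (-10766 + 45)*24549 = -10721*24549 = -263189829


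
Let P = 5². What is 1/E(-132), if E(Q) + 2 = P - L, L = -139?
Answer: 1/162 ≈ 0.0061728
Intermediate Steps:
P = 25
E(Q) = 162 (E(Q) = -2 + (25 - 1*(-139)) = -2 + (25 + 139) = -2 + 164 = 162)
1/E(-132) = 1/162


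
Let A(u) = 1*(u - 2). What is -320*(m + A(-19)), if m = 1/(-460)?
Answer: 154576/23 ≈ 6720.7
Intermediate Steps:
A(u) = -2 + u (A(u) = 1*(-2 + u) = -2 + u)
m = -1/460 ≈ -0.0021739
-320*(m + A(-19)) = -320*(-1/460 + (-2 - 19)) = -320*(-1/460 - 21) = -320*(-9661/460) = 154576/23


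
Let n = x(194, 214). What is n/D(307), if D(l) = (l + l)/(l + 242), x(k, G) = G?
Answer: 58743/307 ≈ 191.35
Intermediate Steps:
n = 214
D(l) = 2*l/(242 + l) (D(l) = (2*l)/(242 + l) = 2*l/(242 + l))
n/D(307) = 214/((2*307/(242 + 307))) = 214/((2*307/549)) = 214/((2*307*(1/549))) = 214/(614/549) = 214*(549/614) = 58743/307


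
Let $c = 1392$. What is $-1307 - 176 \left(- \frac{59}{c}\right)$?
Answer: $- \frac{113060}{87} \approx -1299.5$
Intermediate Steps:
$-1307 - 176 \left(- \frac{59}{c}\right) = -1307 - 176 \left(- \frac{59}{1392}\right) = -1307 - 176 \left(\left(-59\right) \frac{1}{1392}\right) = -1307 - - \frac{649}{87} = -1307 + \frac{649}{87} = - \frac{113060}{87}$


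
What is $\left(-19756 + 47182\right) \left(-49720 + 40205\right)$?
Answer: $-260958390$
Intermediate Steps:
$\left(-19756 + 47182\right) \left(-49720 + 40205\right) = 27426 \left(-9515\right) = -260958390$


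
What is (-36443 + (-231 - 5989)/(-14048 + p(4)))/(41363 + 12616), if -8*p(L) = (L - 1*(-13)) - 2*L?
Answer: -1365296113/2022287249 ≈ -0.67513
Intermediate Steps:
p(L) = -13/8 + L/8 (p(L) = -((L - 1*(-13)) - 2*L)/8 = -((L + 13) - 2*L)/8 = -((13 + L) - 2*L)/8 = -(13 - L)/8 = -13/8 + L/8)
(-36443 + (-231 - 5989)/(-14048 + p(4)))/(41363 + 12616) = (-36443 + (-231 - 5989)/(-14048 + (-13/8 + (⅛)*4)))/(41363 + 12616) = (-36443 - 6220/(-14048 + (-13/8 + ½)))/53979 = (-36443 - 6220/(-14048 - 9/8))*(1/53979) = (-36443 - 6220/(-112393/8))*(1/53979) = (-36443 - 6220*(-8/112393))*(1/53979) = (-36443 + 49760/112393)*(1/53979) = -4095888339/112393*1/53979 = -1365296113/2022287249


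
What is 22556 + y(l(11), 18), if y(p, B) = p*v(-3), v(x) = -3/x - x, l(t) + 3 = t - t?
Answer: 22544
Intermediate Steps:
l(t) = -3 (l(t) = -3 + (t - t) = -3 + 0 = -3)
v(x) = -x - 3/x
y(p, B) = 4*p (y(p, B) = p*(-1*(-3) - 3/(-3)) = p*(3 - 3*(-1/3)) = p*(3 + 1) = p*4 = 4*p)
22556 + y(l(11), 18) = 22556 + 4*(-3) = 22556 - 12 = 22544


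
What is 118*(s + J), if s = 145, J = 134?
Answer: 32922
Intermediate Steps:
118*(s + J) = 118*(145 + 134) = 118*279 = 32922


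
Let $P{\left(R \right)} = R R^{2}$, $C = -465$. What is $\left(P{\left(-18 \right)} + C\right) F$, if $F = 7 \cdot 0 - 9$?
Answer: $56673$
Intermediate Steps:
$P{\left(R \right)} = R^{3}$
$F = -9$ ($F = 0 - 9 = -9$)
$\left(P{\left(-18 \right)} + C\right) F = \left(\left(-18\right)^{3} - 465\right) \left(-9\right) = \left(-5832 - 465\right) \left(-9\right) = \left(-6297\right) \left(-9\right) = 56673$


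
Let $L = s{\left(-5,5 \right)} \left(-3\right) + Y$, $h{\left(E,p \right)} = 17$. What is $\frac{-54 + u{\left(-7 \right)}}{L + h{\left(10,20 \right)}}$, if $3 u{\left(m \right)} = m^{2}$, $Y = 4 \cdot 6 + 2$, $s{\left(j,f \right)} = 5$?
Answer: $- \frac{113}{84} \approx -1.3452$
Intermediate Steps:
$Y = 26$ ($Y = 24 + 2 = 26$)
$L = 11$ ($L = 5 \left(-3\right) + 26 = -15 + 26 = 11$)
$u{\left(m \right)} = \frac{m^{2}}{3}$
$\frac{-54 + u{\left(-7 \right)}}{L + h{\left(10,20 \right)}} = \frac{-54 + \frac{\left(-7\right)^{2}}{3}}{11 + 17} = \frac{-54 + \frac{1}{3} \cdot 49}{28} = \left(-54 + \frac{49}{3}\right) \frac{1}{28} = \left(- \frac{113}{3}\right) \frac{1}{28} = - \frac{113}{84}$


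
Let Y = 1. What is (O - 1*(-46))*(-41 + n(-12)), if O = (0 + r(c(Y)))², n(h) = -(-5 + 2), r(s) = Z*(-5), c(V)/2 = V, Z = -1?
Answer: -2698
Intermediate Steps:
c(V) = 2*V
r(s) = 5 (r(s) = -1*(-5) = 5)
n(h) = 3 (n(h) = -1*(-3) = 3)
O = 25 (O = (0 + 5)² = 5² = 25)
(O - 1*(-46))*(-41 + n(-12)) = (25 - 1*(-46))*(-41 + 3) = (25 + 46)*(-38) = 71*(-38) = -2698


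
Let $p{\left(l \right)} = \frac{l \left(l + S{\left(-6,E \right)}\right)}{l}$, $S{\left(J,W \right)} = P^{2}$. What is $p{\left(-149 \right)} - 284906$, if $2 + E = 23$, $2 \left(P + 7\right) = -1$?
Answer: $- \frac{1139995}{4} \approx -2.85 \cdot 10^{5}$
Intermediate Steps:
$P = - \frac{15}{2}$ ($P = -7 + \frac{1}{2} \left(-1\right) = -7 - \frac{1}{2} = - \frac{15}{2} \approx -7.5$)
$E = 21$ ($E = -2 + 23 = 21$)
$S{\left(J,W \right)} = \frac{225}{4}$ ($S{\left(J,W \right)} = \left(- \frac{15}{2}\right)^{2} = \frac{225}{4}$)
$p{\left(l \right)} = \frac{225}{4} + l$ ($p{\left(l \right)} = \frac{l \left(l + \frac{225}{4}\right)}{l} = \frac{l \left(\frac{225}{4} + l\right)}{l} = \frac{225}{4} + l$)
$p{\left(-149 \right)} - 284906 = \left(\frac{225}{4} - 149\right) - 284906 = - \frac{371}{4} - 284906 = - \frac{1139995}{4}$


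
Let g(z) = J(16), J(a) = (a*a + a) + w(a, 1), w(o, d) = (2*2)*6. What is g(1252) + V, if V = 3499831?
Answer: 3500127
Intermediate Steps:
w(o, d) = 24 (w(o, d) = 4*6 = 24)
J(a) = 24 + a + a² (J(a) = (a*a + a) + 24 = (a² + a) + 24 = (a + a²) + 24 = 24 + a + a²)
g(z) = 296 (g(z) = 24 + 16 + 16² = 24 + 16 + 256 = 296)
g(1252) + V = 296 + 3499831 = 3500127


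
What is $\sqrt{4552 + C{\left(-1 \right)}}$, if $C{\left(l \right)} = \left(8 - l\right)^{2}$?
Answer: $\sqrt{4633} \approx 68.066$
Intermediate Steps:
$\sqrt{4552 + C{\left(-1 \right)}} = \sqrt{4552 + \left(-8 - 1\right)^{2}} = \sqrt{4552 + \left(-9\right)^{2}} = \sqrt{4552 + 81} = \sqrt{4633}$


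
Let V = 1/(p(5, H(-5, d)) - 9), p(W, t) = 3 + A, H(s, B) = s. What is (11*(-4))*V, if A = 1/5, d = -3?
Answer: 220/29 ≈ 7.5862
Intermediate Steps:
A = ⅕ ≈ 0.20000
p(W, t) = 16/5 (p(W, t) = 3 + ⅕ = 16/5)
V = -5/29 (V = 1/(16/5 - 9) = 1/(-29/5) = -5/29 ≈ -0.17241)
(11*(-4))*V = (11*(-4))*(-5/29) = -44*(-5/29) = 220/29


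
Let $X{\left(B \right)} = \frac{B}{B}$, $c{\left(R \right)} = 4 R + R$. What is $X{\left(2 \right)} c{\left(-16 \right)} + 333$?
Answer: $253$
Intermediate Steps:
$c{\left(R \right)} = 5 R$
$X{\left(B \right)} = 1$
$X{\left(2 \right)} c{\left(-16 \right)} + 333 = 1 \cdot 5 \left(-16\right) + 333 = 1 \left(-80\right) + 333 = -80 + 333 = 253$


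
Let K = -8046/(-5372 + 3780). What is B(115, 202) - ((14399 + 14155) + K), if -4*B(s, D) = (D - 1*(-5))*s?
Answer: -13735101/398 ≈ -34510.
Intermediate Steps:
K = 4023/796 (K = -8046/(-1592) = -8046*(-1/1592) = 4023/796 ≈ 5.0540)
B(s, D) = -s*(5 + D)/4 (B(s, D) = -(D - 1*(-5))*s/4 = -(D + 5)*s/4 = -(5 + D)*s/4 = -s*(5 + D)/4)
B(115, 202) - ((14399 + 14155) + K) = -¼*115*(5 + 202) - ((14399 + 14155) + 4023/796) = -¼*115*207 - (28554 + 4023/796) = -23805/4 - 1*22733007/796 = -23805/4 - 22733007/796 = -13735101/398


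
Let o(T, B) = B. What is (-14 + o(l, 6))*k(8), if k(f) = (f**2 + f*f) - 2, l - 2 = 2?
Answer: -1008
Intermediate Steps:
l = 4 (l = 2 + 2 = 4)
k(f) = -2 + 2*f**2 (k(f) = (f**2 + f**2) - 2 = 2*f**2 - 2 = -2 + 2*f**2)
(-14 + o(l, 6))*k(8) = (-14 + 6)*(-2 + 2*8**2) = -8*(-2 + 2*64) = -8*(-2 + 128) = -8*126 = -1008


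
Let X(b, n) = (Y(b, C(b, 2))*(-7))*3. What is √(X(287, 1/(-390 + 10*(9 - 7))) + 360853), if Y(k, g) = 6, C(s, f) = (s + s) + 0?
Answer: √360727 ≈ 600.61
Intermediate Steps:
C(s, f) = 2*s (C(s, f) = 2*s + 0 = 2*s)
X(b, n) = -126 (X(b, n) = (6*(-7))*3 = -42*3 = -126)
√(X(287, 1/(-390 + 10*(9 - 7))) + 360853) = √(-126 + 360853) = √360727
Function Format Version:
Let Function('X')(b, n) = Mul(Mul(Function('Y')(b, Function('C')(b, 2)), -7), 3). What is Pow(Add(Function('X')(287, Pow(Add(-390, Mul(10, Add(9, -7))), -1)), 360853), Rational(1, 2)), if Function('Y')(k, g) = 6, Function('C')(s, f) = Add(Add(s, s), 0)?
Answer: Pow(360727, Rational(1, 2)) ≈ 600.61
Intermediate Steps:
Function('C')(s, f) = Mul(2, s) (Function('C')(s, f) = Add(Mul(2, s), 0) = Mul(2, s))
Function('X')(b, n) = -126 (Function('X')(b, n) = Mul(Mul(6, -7), 3) = Mul(-42, 3) = -126)
Pow(Add(Function('X')(287, Pow(Add(-390, Mul(10, Add(9, -7))), -1)), 360853), Rational(1, 2)) = Pow(Add(-126, 360853), Rational(1, 2)) = Pow(360727, Rational(1, 2))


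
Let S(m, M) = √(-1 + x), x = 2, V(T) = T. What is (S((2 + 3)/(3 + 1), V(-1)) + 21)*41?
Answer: 902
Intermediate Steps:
S(m, M) = 1 (S(m, M) = √(-1 + 2) = √1 = 1)
(S((2 + 3)/(3 + 1), V(-1)) + 21)*41 = (1 + 21)*41 = 22*41 = 902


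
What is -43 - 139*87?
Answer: -12136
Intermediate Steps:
-43 - 139*87 = -43 - 12093 = -12136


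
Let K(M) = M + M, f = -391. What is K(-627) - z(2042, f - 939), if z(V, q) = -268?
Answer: -986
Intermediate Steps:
K(M) = 2*M
K(-627) - z(2042, f - 939) = 2*(-627) - 1*(-268) = -1254 + 268 = -986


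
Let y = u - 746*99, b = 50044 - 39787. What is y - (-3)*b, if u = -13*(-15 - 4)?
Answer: -42836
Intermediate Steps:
u = 247 (u = -13*(-19) = 247)
b = 10257
y = -73607 (y = 247 - 746*99 = 247 - 73854 = -73607)
y - (-3)*b = -73607 - (-3)*10257 = -73607 - 1*(-30771) = -73607 + 30771 = -42836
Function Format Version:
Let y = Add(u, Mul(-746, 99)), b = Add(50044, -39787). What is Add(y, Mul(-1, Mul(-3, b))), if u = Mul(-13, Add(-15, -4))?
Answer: -42836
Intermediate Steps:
u = 247 (u = Mul(-13, -19) = 247)
b = 10257
y = -73607 (y = Add(247, Mul(-746, 99)) = Add(247, -73854) = -73607)
Add(y, Mul(-1, Mul(-3, b))) = Add(-73607, Mul(-1, Mul(-3, 10257))) = Add(-73607, Mul(-1, -30771)) = Add(-73607, 30771) = -42836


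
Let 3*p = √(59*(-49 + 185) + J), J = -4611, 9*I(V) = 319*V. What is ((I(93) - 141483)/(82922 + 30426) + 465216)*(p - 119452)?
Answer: -4724132339512672/85011 + 39548373736*√3413/255033 ≈ -5.5562e+10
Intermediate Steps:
I(V) = 319*V/9 (I(V) = (319*V)/9 = 319*V/9)
p = √3413/3 (p = √(59*(-49 + 185) - 4611)/3 = √(59*136 - 4611)/3 = √(8024 - 4611)/3 = √3413/3 ≈ 19.474)
((I(93) - 141483)/(82922 + 30426) + 465216)*(p - 119452) = (((319/9)*93 - 141483)/(82922 + 30426) + 465216)*(√3413/3 - 119452) = ((9889/3 - 141483)/113348 + 465216)*(-119452 + √3413/3) = (-414560/3*1/113348 + 465216)*(-119452 + √3413/3) = (-103640/85011 + 465216)*(-119452 + √3413/3) = 39548373736*(-119452 + √3413/3)/85011 = -4724132339512672/85011 + 39548373736*√3413/255033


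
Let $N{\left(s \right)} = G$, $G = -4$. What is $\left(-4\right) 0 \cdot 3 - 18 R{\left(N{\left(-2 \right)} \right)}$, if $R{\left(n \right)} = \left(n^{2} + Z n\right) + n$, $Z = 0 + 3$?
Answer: $0$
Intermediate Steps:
$Z = 3$
$N{\left(s \right)} = -4$
$R{\left(n \right)} = n^{2} + 4 n$ ($R{\left(n \right)} = \left(n^{2} + 3 n\right) + n = n^{2} + 4 n$)
$\left(-4\right) 0 \cdot 3 - 18 R{\left(N{\left(-2 \right)} \right)} = \left(-4\right) 0 \cdot 3 - 18 \left(- 4 \left(4 - 4\right)\right) = 0 \cdot 3 - 18 \left(\left(-4\right) 0\right) = 0 - 0 = 0 + 0 = 0$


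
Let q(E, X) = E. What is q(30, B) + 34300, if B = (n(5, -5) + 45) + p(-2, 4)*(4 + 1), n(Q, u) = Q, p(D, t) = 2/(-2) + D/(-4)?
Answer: 34330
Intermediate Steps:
p(D, t) = -1 - D/4 (p(D, t) = 2*(-½) + D*(-¼) = -1 - D/4)
B = 95/2 (B = (5 + 45) + (-1 - ¼*(-2))*(4 + 1) = 50 + (-1 + ½)*5 = 50 - ½*5 = 50 - 5/2 = 95/2 ≈ 47.500)
q(30, B) + 34300 = 30 + 34300 = 34330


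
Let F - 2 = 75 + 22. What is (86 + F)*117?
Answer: 21645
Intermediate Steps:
F = 99 (F = 2 + (75 + 22) = 2 + 97 = 99)
(86 + F)*117 = (86 + 99)*117 = 185*117 = 21645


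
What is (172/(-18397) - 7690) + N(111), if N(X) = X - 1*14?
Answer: -139688593/18397 ≈ -7593.0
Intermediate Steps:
N(X) = -14 + X (N(X) = X - 14 = -14 + X)
(172/(-18397) - 7690) + N(111) = (172/(-18397) - 7690) + (-14 + 111) = (172*(-1/18397) - 7690) + 97 = (-172/18397 - 7690) + 97 = -141473102/18397 + 97 = -139688593/18397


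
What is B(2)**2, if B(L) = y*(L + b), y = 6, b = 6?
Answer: 2304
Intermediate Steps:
B(L) = 36 + 6*L (B(L) = 6*(L + 6) = 6*(6 + L) = 36 + 6*L)
B(2)**2 = (36 + 6*2)**2 = (36 + 12)**2 = 48**2 = 2304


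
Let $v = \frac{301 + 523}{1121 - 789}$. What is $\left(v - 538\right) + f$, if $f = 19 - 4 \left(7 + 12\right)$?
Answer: $- \frac{49179}{83} \approx -592.52$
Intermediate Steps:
$v = \frac{206}{83}$ ($v = \frac{824}{332} = 824 \cdot \frac{1}{332} = \frac{206}{83} \approx 2.4819$)
$f = -57$ ($f = 19 - 76 = -57$)
$\left(v - 538\right) + f = \left(\frac{206}{83} - 538\right) - 57 = - \frac{44448}{83} - 57 = - \frac{49179}{83}$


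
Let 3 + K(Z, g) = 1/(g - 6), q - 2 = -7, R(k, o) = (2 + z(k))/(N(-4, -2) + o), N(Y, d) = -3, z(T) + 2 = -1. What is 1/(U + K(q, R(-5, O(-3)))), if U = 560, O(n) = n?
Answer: 35/19489 ≈ 0.0017959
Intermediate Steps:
z(T) = -3 (z(T) = -2 - 1 = -3)
R(k, o) = -1/(-3 + o) (R(k, o) = (2 - 3)/(-3 + o) = -1/(-3 + o))
q = -5 (q = 2 - 7 = -5)
K(Z, g) = -3 + 1/(-6 + g) (K(Z, g) = -3 + 1/(g - 6) = -3 + 1/(-6 + g))
1/(U + K(q, R(-5, O(-3)))) = 1/(560 + (19 - (-3)/(-3 - 3))/(-6 - 1/(-3 - 3))) = 1/(560 + (19 - (-3)/(-6))/(-6 - 1/(-6))) = 1/(560 + (19 - (-3)*(-1)/6)/(-6 - 1*(-1/6))) = 1/(560 + (19 - 3*1/6)/(-6 + 1/6)) = 1/(560 + (19 - 1/2)/(-35/6)) = 1/(560 - 6/35*37/2) = 1/(560 - 111/35) = 1/(19489/35) = 35/19489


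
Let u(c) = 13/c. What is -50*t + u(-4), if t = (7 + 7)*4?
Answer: -11213/4 ≈ -2803.3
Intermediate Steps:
t = 56 (t = 14*4 = 56)
-50*t + u(-4) = -50*56 + 13/(-4) = -2800 + 13*(-1/4) = -2800 - 13/4 = -11213/4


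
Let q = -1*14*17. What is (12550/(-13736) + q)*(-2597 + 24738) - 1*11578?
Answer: -36409776823/6868 ≈ -5.3014e+6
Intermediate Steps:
q = -238 (q = -14*17 = -238)
(12550/(-13736) + q)*(-2597 + 24738) - 1*11578 = (12550/(-13736) - 238)*(-2597 + 24738) - 1*11578 = (12550*(-1/13736) - 238)*22141 - 11578 = (-6275/6868 - 238)*22141 - 11578 = -1640859/6868*22141 - 11578 = -36330259119/6868 - 11578 = -36409776823/6868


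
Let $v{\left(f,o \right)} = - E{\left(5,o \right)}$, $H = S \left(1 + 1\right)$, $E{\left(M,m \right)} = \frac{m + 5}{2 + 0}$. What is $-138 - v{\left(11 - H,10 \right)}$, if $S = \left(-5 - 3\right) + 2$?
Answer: $- \frac{261}{2} \approx -130.5$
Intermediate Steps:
$S = -6$ ($S = -8 + 2 = -6$)
$E{\left(M,m \right)} = \frac{5}{2} + \frac{m}{2}$ ($E{\left(M,m \right)} = \frac{5 + m}{2} = \left(5 + m\right) \frac{1}{2} = \frac{5}{2} + \frac{m}{2}$)
$H = -12$ ($H = - 6 \left(1 + 1\right) = \left(-6\right) 2 = -12$)
$v{\left(f,o \right)} = - \frac{5}{2} - \frac{o}{2}$ ($v{\left(f,o \right)} = - (\frac{5}{2} + \frac{o}{2}) = - \frac{5}{2} - \frac{o}{2}$)
$-138 - v{\left(11 - H,10 \right)} = -138 - \left(- \frac{5}{2} - 5\right) = -138 - - \frac{15}{2} = -138 + \frac{15}{2} = - \frac{261}{2}$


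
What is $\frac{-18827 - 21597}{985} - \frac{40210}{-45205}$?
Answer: $- \frac{357552014}{8905385} \approx -40.15$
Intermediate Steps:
$\frac{-18827 - 21597}{985} - \frac{40210}{-45205} = \left(-40424\right) \frac{1}{985} - - \frac{8042}{9041} = - \frac{40424}{985} + \frac{8042}{9041} = - \frac{357552014}{8905385}$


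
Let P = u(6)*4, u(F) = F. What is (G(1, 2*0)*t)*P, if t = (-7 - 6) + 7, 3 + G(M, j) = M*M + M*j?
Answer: 288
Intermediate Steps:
P = 24 (P = 6*4 = 24)
G(M, j) = -3 + M² + M*j (G(M, j) = -3 + (M*M + M*j) = -3 + (M² + M*j) = -3 + M² + M*j)
t = -6 (t = -13 + 7 = -6)
(G(1, 2*0)*t)*P = ((-3 + 1² + 1*(2*0))*(-6))*24 = ((-3 + 1 + 1*0)*(-6))*24 = ((-3 + 1 + 0)*(-6))*24 = -2*(-6)*24 = 12*24 = 288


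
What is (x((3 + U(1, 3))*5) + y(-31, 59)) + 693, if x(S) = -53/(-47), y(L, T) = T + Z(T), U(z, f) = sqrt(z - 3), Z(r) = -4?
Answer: 35209/47 ≈ 749.13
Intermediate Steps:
U(z, f) = sqrt(-3 + z)
y(L, T) = -4 + T (y(L, T) = T - 4 = -4 + T)
x(S) = 53/47 (x(S) = -53*(-1/47) = 53/47)
(x((3 + U(1, 3))*5) + y(-31, 59)) + 693 = (53/47 + (-4 + 59)) + 693 = (53/47 + 55) + 693 = 2638/47 + 693 = 35209/47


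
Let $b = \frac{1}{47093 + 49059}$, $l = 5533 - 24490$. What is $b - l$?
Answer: $\frac{1822753465}{96152} \approx 18957.0$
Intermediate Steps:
$l = -18957$
$b = \frac{1}{96152} \approx 1.04 \cdot 10^{-5}$
$b - l = \frac{1}{96152} - -18957 = \frac{1}{96152} + 18957 = \frac{1822753465}{96152}$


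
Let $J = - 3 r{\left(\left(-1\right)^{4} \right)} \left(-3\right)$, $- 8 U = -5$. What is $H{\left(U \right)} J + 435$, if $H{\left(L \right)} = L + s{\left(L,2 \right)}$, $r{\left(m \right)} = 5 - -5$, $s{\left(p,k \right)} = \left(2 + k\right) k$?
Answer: $\frac{4845}{4} \approx 1211.3$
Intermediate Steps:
$s{\left(p,k \right)} = k \left(2 + k\right)$
$U = \frac{5}{8}$ ($U = \left(- \frac{1}{8}\right) \left(-5\right) = \frac{5}{8} \approx 0.625$)
$r{\left(m \right)} = 10$ ($r{\left(m \right)} = 5 + 5 = 10$)
$H{\left(L \right)} = 8 + L$ ($H{\left(L \right)} = L + 2 \left(2 + 2\right) = L + 2 \cdot 4 = L + 8 = 8 + L$)
$J = 90$ ($J = \left(-3\right) 10 \left(-3\right) = \left(-30\right) \left(-3\right) = 90$)
$H{\left(U \right)} J + 435 = \left(8 + \frac{5}{8}\right) 90 + 435 = \frac{69}{8} \cdot 90 + 435 = \frac{3105}{4} + 435 = \frac{4845}{4}$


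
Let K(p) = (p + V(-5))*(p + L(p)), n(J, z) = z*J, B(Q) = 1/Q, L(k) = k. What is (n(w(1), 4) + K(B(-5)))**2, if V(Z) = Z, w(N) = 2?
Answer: 63504/625 ≈ 101.61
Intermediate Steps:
n(J, z) = J*z
K(p) = 2*p*(-5 + p) (K(p) = (p - 5)*(p + p) = (-5 + p)*(2*p) = 2*p*(-5 + p))
(n(w(1), 4) + K(B(-5)))**2 = (2*4 + 2*(-5 + 1/(-5))/(-5))**2 = (8 + 2*(-1/5)*(-5 - 1/5))**2 = (8 + 2*(-1/5)*(-26/5))**2 = (8 + 52/25)**2 = (252/25)**2 = 63504/625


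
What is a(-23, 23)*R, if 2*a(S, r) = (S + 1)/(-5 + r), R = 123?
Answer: -451/6 ≈ -75.167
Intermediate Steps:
a(S, r) = (1 + S)/(2*(-5 + r)) (a(S, r) = ((S + 1)/(-5 + r))/2 = ((1 + S)/(-5 + r))/2 = (1 + S)/(2*(-5 + r)))
a(-23, 23)*R = ((1 - 23)/(2*(-5 + 23)))*123 = ((1/2)*(-22)/18)*123 = ((1/2)*(1/18)*(-22))*123 = -11/18*123 = -451/6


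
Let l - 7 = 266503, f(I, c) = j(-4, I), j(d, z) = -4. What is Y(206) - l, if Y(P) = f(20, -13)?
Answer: -266514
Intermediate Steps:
f(I, c) = -4
Y(P) = -4
l = 266510 (l = 7 + 266503 = 266510)
Y(206) - l = -4 - 1*266510 = -4 - 266510 = -266514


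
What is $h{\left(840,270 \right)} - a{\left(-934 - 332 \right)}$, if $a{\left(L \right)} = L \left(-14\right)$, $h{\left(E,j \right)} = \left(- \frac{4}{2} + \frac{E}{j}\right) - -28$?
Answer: $- \frac{159254}{9} \approx -17695.0$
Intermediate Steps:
$h{\left(E,j \right)} = 26 + \frac{E}{j}$ ($h{\left(E,j \right)} = \left(\left(-4\right) \frac{1}{2} + \frac{E}{j}\right) + 28 = \left(-2 + \frac{E}{j}\right) + 28 = 26 + \frac{E}{j}$)
$a{\left(L \right)} = - 14 L$
$h{\left(840,270 \right)} - a{\left(-934 - 332 \right)} = \left(26 + \frac{840}{270}\right) - - 14 \left(-934 - 332\right) = \left(26 + 840 \cdot \frac{1}{270}\right) - - 14 \left(-934 - 332\right) = \left(26 + \frac{28}{9}\right) - \left(-14\right) \left(-1266\right) = \frac{262}{9} - 17724 = - \frac{159254}{9}$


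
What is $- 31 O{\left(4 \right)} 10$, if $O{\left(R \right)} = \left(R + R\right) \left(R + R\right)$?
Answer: $-19840$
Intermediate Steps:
$O{\left(R \right)} = 4 R^{2}$ ($O{\left(R \right)} = 2 R 2 R = 4 R^{2}$)
$- 31 O{\left(4 \right)} 10 = - 31 \cdot 4 \cdot 4^{2} \cdot 10 = - 31 \cdot 4 \cdot 16 \cdot 10 = \left(-31\right) 64 \cdot 10 = \left(-1984\right) 10 = -19840$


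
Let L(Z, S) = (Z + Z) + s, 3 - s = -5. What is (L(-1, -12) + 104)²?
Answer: 12100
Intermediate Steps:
s = 8 (s = 3 - 1*(-5) = 3 + 5 = 8)
L(Z, S) = 8 + 2*Z (L(Z, S) = (Z + Z) + 8 = 2*Z + 8 = 8 + 2*Z)
(L(-1, -12) + 104)² = ((8 + 2*(-1)) + 104)² = ((8 - 2) + 104)² = (6 + 104)² = 110² = 12100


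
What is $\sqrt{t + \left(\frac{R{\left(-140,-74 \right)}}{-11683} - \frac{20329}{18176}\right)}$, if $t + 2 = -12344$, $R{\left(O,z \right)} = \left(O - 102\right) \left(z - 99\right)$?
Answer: $\frac{i \sqrt{2175489830532587863}}{13271888} \approx 111.13 i$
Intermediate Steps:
$R{\left(O,z \right)} = \left(-102 + O\right) \left(-99 + z\right)$
$t = -12346$ ($t = -2 - 12344 = -12346$)
$\sqrt{t + \left(\frac{R{\left(-140,-74 \right)}}{-11683} - \frac{20329}{18176}\right)} = \sqrt{-12346 + \left(\frac{10098 - -7548 - -13860 - -10360}{-11683} - \frac{20329}{18176}\right)} = \sqrt{-12346 + \left(\left(10098 + 7548 + 13860 + 10360\right) \left(- \frac{1}{11683}\right) - \frac{20329}{18176}\right)} = \sqrt{-12346 + \left(41866 \left(- \frac{1}{11683}\right) - \frac{20329}{18176}\right)} = \sqrt{-12346 - \frac{998460123}{212350208}} = \sqrt{- \frac{2622674128091}{212350208}} = \frac{i \sqrt{2175489830532587863}}{13271888}$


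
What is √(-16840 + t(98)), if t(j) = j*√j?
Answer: √(-16840 + 686*√2) ≈ 125.98*I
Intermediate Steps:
t(j) = j^(3/2)
√(-16840 + t(98)) = √(-16840 + 98^(3/2)) = √(-16840 + 686*√2)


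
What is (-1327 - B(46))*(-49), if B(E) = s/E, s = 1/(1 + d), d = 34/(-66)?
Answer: 47858545/736 ≈ 65025.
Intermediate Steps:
d = -17/33 (d = 34*(-1/66) = -17/33 ≈ -0.51515)
s = 33/16 (s = 1/(1 - 17/33) = 1/(16/33) = 33/16 ≈ 2.0625)
B(E) = 33/(16*E)
(-1327 - B(46))*(-49) = (-1327 - 33/(16*46))*(-49) = (-1327 - 1*33/736)*(-49) = (-1327 - 33/736)*(-49) = -976705/736*(-49) = 47858545/736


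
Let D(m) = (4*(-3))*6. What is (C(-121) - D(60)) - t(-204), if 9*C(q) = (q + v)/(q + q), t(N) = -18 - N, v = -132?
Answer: -22549/198 ≈ -113.88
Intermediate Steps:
D(m) = -72 (D(m) = -12*6 = -72)
C(q) = (-132 + q)/(18*q) (C(q) = ((q - 132)/(q + q))/9 = ((-132 + q)/((2*q)))/9 = ((-132 + q)*(1/(2*q)))/9 = ((-132 + q)/(2*q))/9 = (-132 + q)/(18*q))
(C(-121) - D(60)) - t(-204) = ((1/18)*(-132 - 121)/(-121) - 1*(-72)) - (-18 - 1*(-204)) = ((1/18)*(-1/121)*(-253) + 72) - (-18 + 204) = (23/198 + 72) - 1*186 = 14279/198 - 186 = -22549/198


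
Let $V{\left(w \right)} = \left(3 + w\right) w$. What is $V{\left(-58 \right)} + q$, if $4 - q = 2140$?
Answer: $1054$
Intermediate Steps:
$q = -2136$ ($q = 4 - 2140 = -2136$)
$V{\left(w \right)} = w \left(3 + w\right)$
$V{\left(-58 \right)} + q = - 58 \left(3 - 58\right) - 2136 = \left(-58\right) \left(-55\right) - 2136 = 3190 - 2136 = 1054$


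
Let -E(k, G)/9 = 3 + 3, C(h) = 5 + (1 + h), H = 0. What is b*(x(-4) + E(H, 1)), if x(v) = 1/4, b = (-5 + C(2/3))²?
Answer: -5375/36 ≈ -149.31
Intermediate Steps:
C(h) = 6 + h
E(k, G) = -54 (E(k, G) = -9*(3 + 3) = -9*6 = -54)
b = 25/9 (b = (-5 + (6 + 2/3))² = (-5 + (6 + 2*(⅓)))² = (-5 + (6 + ⅔))² = (-5 + 20/3)² = (5/3)² = 25/9 ≈ 2.7778)
x(v) = ¼
b*(x(-4) + E(H, 1)) = 25*(¼ - 54)/9 = (25/9)*(-215/4) = -5375/36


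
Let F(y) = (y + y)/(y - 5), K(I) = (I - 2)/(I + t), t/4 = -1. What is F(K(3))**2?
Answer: 1/9 ≈ 0.11111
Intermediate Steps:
t = -4 (t = 4*(-1) = -4)
K(I) = (-2 + I)/(-4 + I) (K(I) = (I - 2)/(I - 4) = (-2 + I)/(-4 + I))
F(y) = 2*y/(-5 + y) (F(y) = (2*y)/(-5 + y) = 2*y/(-5 + y))
F(K(3))**2 = (2*((-2 + 3)/(-4 + 3))/(-5 + (-2 + 3)/(-4 + 3)))**2 = (2*(1/(-1))/(-5 + 1/(-1)))**2 = (2*(-1*1)/(-5 - 1*1))**2 = (2*(-1)/(-5 - 1))**2 = (2*(-1)/(-6))**2 = (2*(-1)*(-1/6))**2 = (1/3)**2 = 1/9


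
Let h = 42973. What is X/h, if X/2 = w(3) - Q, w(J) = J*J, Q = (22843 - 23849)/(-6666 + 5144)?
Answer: 12692/32702453 ≈ 0.00038811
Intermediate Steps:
Q = 503/761 (Q = -1006/(-1522) = -1006*(-1/1522) = 503/761 ≈ 0.66097)
w(J) = J²
X = 12692/761 (X = 2*(3² - 1*503/761) = 2*(9 - 503/761) = 2*(6346/761) = 12692/761 ≈ 16.678)
X/h = (12692/761)/42973 = (12692/761)*(1/42973) = 12692/32702453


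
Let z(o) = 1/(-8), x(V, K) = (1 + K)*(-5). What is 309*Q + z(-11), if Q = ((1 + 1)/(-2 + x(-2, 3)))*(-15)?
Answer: 37069/88 ≈ 421.24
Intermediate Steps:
x(V, K) = -5 - 5*K
z(o) = -⅛
Q = 15/11 (Q = ((1 + 1)/(-2 + (-5 - 5*3)))*(-15) = (2/(-2 + (-5 - 15)))*(-15) = (2/(-2 - 20))*(-15) = (2/(-22))*(-15) = (2*(-1/22))*(-15) = -1/11*(-15) = 15/11 ≈ 1.3636)
309*Q + z(-11) = 309*(15/11) - ⅛ = 4635/11 - ⅛ = 37069/88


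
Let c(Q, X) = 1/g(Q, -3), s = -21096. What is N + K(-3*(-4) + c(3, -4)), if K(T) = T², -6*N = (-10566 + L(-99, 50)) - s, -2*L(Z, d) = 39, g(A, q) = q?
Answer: -58163/36 ≈ -1615.6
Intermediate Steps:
L(Z, d) = -39/2 (L(Z, d) = -½*39 = -39/2)
c(Q, X) = -⅓ (c(Q, X) = 1/(-3) = -⅓)
N = -7007/4 (N = -((-10566 - 39/2) - 1*(-21096))/6 = -(-21171/2 + 21096)/6 = -⅙*21021/2 = -7007/4 ≈ -1751.8)
N + K(-3*(-4) + c(3, -4)) = -7007/4 + (-3*(-4) - ⅓)² = -7007/4 + (12 - ⅓)² = -7007/4 + (35/3)² = -7007/4 + 1225/9 = -58163/36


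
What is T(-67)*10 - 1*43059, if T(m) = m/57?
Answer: -2455033/57 ≈ -43071.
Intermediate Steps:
T(m) = m/57 (T(m) = m*(1/57) = m/57)
T(-67)*10 - 1*43059 = ((1/57)*(-67))*10 - 1*43059 = -67/57*10 - 43059 = -670/57 - 43059 = -2455033/57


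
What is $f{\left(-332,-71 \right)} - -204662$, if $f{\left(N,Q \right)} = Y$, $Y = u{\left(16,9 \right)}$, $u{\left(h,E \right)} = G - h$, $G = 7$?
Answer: $204653$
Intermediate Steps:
$u{\left(h,E \right)} = 7 - h$
$Y = -9$ ($Y = 7 - 16 = -9$)
$f{\left(N,Q \right)} = -9$
$f{\left(-332,-71 \right)} - -204662 = -9 - -204662 = -9 + 204662 = 204653$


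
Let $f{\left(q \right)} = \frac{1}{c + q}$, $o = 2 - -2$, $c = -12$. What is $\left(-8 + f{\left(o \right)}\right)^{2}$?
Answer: $\frac{4225}{64} \approx 66.016$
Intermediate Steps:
$o = 4$ ($o = 2 + 2 = 4$)
$f{\left(q \right)} = \frac{1}{-12 + q}$
$\left(-8 + f{\left(o \right)}\right)^{2} = \left(-8 + \frac{1}{-12 + 4}\right)^{2} = \left(-8 + \frac{1}{-8}\right)^{2} = \left(-8 - \frac{1}{8}\right)^{2} = \left(- \frac{65}{8}\right)^{2} = \frac{4225}{64}$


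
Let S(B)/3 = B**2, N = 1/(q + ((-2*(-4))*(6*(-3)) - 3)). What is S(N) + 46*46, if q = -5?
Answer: 48888067/23104 ≈ 2116.0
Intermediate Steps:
N = -1/152 (N = 1/(-5 + ((-2*(-4))*(6*(-3)) - 3)) = 1/(-5 + (8*(-18) - 3)) = 1/(-5 + (-144 - 3)) = 1/(-5 - 147) = 1/(-152) = -1/152 ≈ -0.0065789)
S(B) = 3*B**2
S(N) + 46*46 = 3*(-1/152)**2 + 46*46 = 3*(1/23104) + 2116 = 3/23104 + 2116 = 48888067/23104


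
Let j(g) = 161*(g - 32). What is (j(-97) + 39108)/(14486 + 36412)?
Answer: 6113/16966 ≈ 0.36031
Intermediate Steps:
j(g) = -5152 + 161*g (j(g) = 161*(-32 + g) = -5152 + 161*g)
(j(-97) + 39108)/(14486 + 36412) = ((-5152 + 161*(-97)) + 39108)/(14486 + 36412) = ((-5152 - 15617) + 39108)/50898 = (-20769 + 39108)*(1/50898) = 18339*(1/50898) = 6113/16966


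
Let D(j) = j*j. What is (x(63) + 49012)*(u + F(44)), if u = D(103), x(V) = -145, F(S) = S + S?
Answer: 522730299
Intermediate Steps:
F(S) = 2*S
D(j) = j**2
u = 10609 (u = 103**2 = 10609)
(x(63) + 49012)*(u + F(44)) = (-145 + 49012)*(10609 + 2*44) = 48867*(10609 + 88) = 48867*10697 = 522730299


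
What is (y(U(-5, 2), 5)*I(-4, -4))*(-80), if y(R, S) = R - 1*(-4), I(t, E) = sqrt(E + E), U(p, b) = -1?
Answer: -480*I*sqrt(2) ≈ -678.82*I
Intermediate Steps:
I(t, E) = sqrt(2)*sqrt(E) (I(t, E) = sqrt(2*E) = sqrt(2)*sqrt(E))
y(R, S) = 4 + R (y(R, S) = R + 4 = 4 + R)
(y(U(-5, 2), 5)*I(-4, -4))*(-80) = ((4 - 1)*(sqrt(2)*sqrt(-4)))*(-80) = (3*(sqrt(2)*(2*I)))*(-80) = (3*(2*I*sqrt(2)))*(-80) = (6*I*sqrt(2))*(-80) = -480*I*sqrt(2)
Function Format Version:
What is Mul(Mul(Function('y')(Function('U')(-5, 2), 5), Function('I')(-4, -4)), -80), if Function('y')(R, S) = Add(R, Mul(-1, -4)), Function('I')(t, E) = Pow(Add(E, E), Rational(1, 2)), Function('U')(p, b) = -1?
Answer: Mul(-480, I, Pow(2, Rational(1, 2))) ≈ Mul(-678.82, I)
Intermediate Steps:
Function('I')(t, E) = Mul(Pow(2, Rational(1, 2)), Pow(E, Rational(1, 2))) (Function('I')(t, E) = Pow(Mul(2, E), Rational(1, 2)) = Mul(Pow(2, Rational(1, 2)), Pow(E, Rational(1, 2))))
Function('y')(R, S) = Add(4, R) (Function('y')(R, S) = Add(R, 4) = Add(4, R))
Mul(Mul(Function('y')(Function('U')(-5, 2), 5), Function('I')(-4, -4)), -80) = Mul(Mul(Add(4, -1), Mul(Pow(2, Rational(1, 2)), Pow(-4, Rational(1, 2)))), -80) = Mul(Mul(3, Mul(Pow(2, Rational(1, 2)), Mul(2, I))), -80) = Mul(Mul(3, Mul(2, I, Pow(2, Rational(1, 2)))), -80) = Mul(Mul(6, I, Pow(2, Rational(1, 2))), -80) = Mul(-480, I, Pow(2, Rational(1, 2)))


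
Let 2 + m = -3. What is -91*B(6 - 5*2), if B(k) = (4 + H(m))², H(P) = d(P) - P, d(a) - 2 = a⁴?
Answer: -36809136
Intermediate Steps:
d(a) = 2 + a⁴
m = -5 (m = -2 - 3 = -5)
H(P) = 2 + P⁴ - P (H(P) = (2 + P⁴) - P = 2 + P⁴ - P)
B(k) = 404496 (B(k) = (4 + (2 + (-5)⁴ - 1*(-5)))² = (4 + (2 + 625 + 5))² = (4 + 632)² = 636² = 404496)
-91*B(6 - 5*2) = -91*404496 = -36809136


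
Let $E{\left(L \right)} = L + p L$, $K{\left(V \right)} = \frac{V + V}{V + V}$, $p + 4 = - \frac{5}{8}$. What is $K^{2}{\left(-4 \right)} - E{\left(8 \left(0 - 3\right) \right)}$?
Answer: $-86$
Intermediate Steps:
$p = - \frac{37}{8}$ ($p = -4 - \frac{5}{8} = - \frac{37}{8} \approx -4.625$)
$K{\left(V \right)} = 1$ ($K{\left(V \right)} = \frac{2 V}{2 V} = 2 V \frac{1}{2 V} = 1$)
$E{\left(L \right)} = - \frac{29 L}{8}$ ($E{\left(L \right)} = L - \frac{37 L}{8} = - \frac{29 L}{8}$)
$K^{2}{\left(-4 \right)} - E{\left(8 \left(0 - 3\right) \right)} = 1^{2} - - \frac{29 \cdot 8 \left(0 - 3\right)}{8} = 1 - - \frac{29 \cdot 8 \left(-3\right)}{8} = 1 - \left(- \frac{29}{8}\right) \left(-24\right) = 1 - 87 = -86$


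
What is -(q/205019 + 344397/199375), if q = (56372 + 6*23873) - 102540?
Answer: -89961259793/40875663125 ≈ -2.2009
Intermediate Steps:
q = 97070 (q = (56372 + 143238) - 102540 = 199610 - 102540 = 97070)
-(q/205019 + 344397/199375) = -(97070/205019 + 344397/199375) = -1*89961259793/40875663125 = -89961259793/40875663125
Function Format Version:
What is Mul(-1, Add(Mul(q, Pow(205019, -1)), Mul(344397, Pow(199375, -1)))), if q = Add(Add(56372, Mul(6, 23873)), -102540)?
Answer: Rational(-89961259793, 40875663125) ≈ -2.2009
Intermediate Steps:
q = 97070 (q = Add(Add(56372, 143238), -102540) = Add(199610, -102540) = 97070)
Mul(-1, Add(Mul(q, Pow(205019, -1)), Mul(344397, Pow(199375, -1)))) = Mul(-1, Add(Mul(97070, Pow(205019, -1)), Mul(344397, Pow(199375, -1)))) = Mul(-1, Add(Mul(97070, Rational(1, 205019)), Mul(344397, Rational(1, 199375)))) = Mul(-1, Add(Rational(97070, 205019), Rational(344397, 199375))) = Mul(-1, Rational(89961259793, 40875663125)) = Rational(-89961259793, 40875663125)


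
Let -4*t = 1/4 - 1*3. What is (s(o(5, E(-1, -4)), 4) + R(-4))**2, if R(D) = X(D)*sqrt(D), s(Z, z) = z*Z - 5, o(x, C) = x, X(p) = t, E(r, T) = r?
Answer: 14279/64 + 165*I/4 ≈ 223.11 + 41.25*I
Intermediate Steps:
t = 11/16 (t = -(1/4 - 1*3)/4 = -(1/4 - 3)/4 = -1/4*(-11/4) = 11/16 ≈ 0.68750)
X(p) = 11/16
s(Z, z) = -5 + Z*z (s(Z, z) = Z*z - 5 = -5 + Z*z)
R(D) = 11*sqrt(D)/16
(s(o(5, E(-1, -4)), 4) + R(-4))**2 = ((-5 + 5*4) + 11*sqrt(-4)/16)**2 = ((-5 + 20) + 11*(2*I)/16)**2 = (15 + 11*I/8)**2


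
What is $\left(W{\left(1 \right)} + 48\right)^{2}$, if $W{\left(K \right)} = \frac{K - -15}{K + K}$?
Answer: $3136$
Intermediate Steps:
$W{\left(K \right)} = \frac{15 + K}{2 K}$ ($W{\left(K \right)} = \frac{K + 15}{2 K} = \left(15 + K\right) \frac{1}{2 K} = \frac{15 + K}{2 K}$)
$\left(W{\left(1 \right)} + 48\right)^{2} = \left(\frac{15 + 1}{2 \cdot 1} + 48\right)^{2} = \left(\frac{1}{2} \cdot 1 \cdot 16 + 48\right)^{2} = \left(8 + 48\right)^{2} = 56^{2} = 3136$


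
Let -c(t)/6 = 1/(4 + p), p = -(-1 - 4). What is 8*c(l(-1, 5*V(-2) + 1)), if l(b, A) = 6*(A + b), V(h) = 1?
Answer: -16/3 ≈ -5.3333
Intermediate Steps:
p = 5 (p = -1*(-5) = 5)
l(b, A) = 6*A + 6*b
c(t) = -2/3 (c(t) = -6/(4 + 5) = -6/9 = -6*1/9 = -2/3)
8*c(l(-1, 5*V(-2) + 1)) = 8*(-2/3) = -16/3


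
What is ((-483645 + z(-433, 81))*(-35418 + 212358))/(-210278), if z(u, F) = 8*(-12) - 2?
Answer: 42796743210/105139 ≈ 4.0705e+5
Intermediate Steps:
z(u, F) = -98 (z(u, F) = -96 - 2 = -98)
((-483645 + z(-433, 81))*(-35418 + 212358))/(-210278) = ((-483645 - 98)*(-35418 + 212358))/(-210278) = -483743*176940*(-1/210278) = -85593486420*(-1/210278) = 42796743210/105139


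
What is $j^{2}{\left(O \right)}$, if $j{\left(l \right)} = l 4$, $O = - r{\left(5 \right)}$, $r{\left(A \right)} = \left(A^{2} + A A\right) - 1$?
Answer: $38416$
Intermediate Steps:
$r{\left(A \right)} = -1 + 2 A^{2}$ ($r{\left(A \right)} = \left(A^{2} + A^{2}\right) - 1 = 2 A^{2} - 1 = -1 + 2 A^{2}$)
$O = -49$ ($O = - (-1 + 2 \cdot 5^{2}) = - (-1 + 2 \cdot 25) = - (-1 + 50) = \left(-1\right) 49 = -49$)
$j{\left(l \right)} = 4 l$
$j^{2}{\left(O \right)} = \left(4 \left(-49\right)\right)^{2} = \left(-196\right)^{2} = 38416$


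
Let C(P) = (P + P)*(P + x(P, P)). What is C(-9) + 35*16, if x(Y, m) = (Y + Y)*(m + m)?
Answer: -5110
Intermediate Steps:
x(Y, m) = 4*Y*m (x(Y, m) = (2*Y)*(2*m) = 4*Y*m)
C(P) = 2*P*(P + 4*P²) (C(P) = (P + P)*(P + 4*P*P) = (2*P)*(P + 4*P²) = 2*P*(P + 4*P²))
C(-9) + 35*16 = (-9)²*(2 + 8*(-9)) + 35*16 = 81*(2 - 72) + 560 = 81*(-70) + 560 = -5670 + 560 = -5110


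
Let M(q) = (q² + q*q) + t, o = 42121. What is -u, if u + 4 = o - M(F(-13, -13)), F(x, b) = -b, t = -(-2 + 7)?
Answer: -41784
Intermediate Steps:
t = -5 (t = -1*5 = -5)
M(q) = -5 + 2*q² (M(q) = (q² + q*q) - 5 = (q² + q²) - 5 = 2*q² - 5 = -5 + 2*q²)
u = 41784 (u = -4 + (42121 - (-5 + 2*(-1*(-13))²)) = -4 + (42121 - (-5 + 2*13²)) = -4 + (42121 - (-5 + 2*169)) = -4 + (42121 - (-5 + 338)) = -4 + (42121 - 1*333) = -4 + (42121 - 333) = -4 + 41788 = 41784)
-u = -1*41784 = -41784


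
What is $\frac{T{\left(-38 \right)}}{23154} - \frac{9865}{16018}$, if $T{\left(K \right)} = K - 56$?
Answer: $- \frac{114959951}{185440386} \approx -0.61993$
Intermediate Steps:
$T{\left(K \right)} = -56 + K$ ($T{\left(K \right)} = K - 56 = -56 + K$)
$\frac{T{\left(-38 \right)}}{23154} - \frac{9865}{16018} = \frac{-56 - 38}{23154} - \frac{9865}{16018} = \left(-94\right) \frac{1}{23154} - \frac{9865}{16018} = - \frac{47}{11577} - \frac{9865}{16018} = - \frac{114959951}{185440386}$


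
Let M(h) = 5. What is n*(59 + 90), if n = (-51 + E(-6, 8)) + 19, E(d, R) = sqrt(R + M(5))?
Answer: -4768 + 149*sqrt(13) ≈ -4230.8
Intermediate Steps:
E(d, R) = sqrt(5 + R) (E(d, R) = sqrt(R + 5) = sqrt(5 + R))
n = -32 + sqrt(13) (n = (-51 + sqrt(5 + 8)) + 19 = (-51 + sqrt(13)) + 19 = -32 + sqrt(13) ≈ -28.394)
n*(59 + 90) = (-32 + sqrt(13))*(59 + 90) = (-32 + sqrt(13))*149 = -4768 + 149*sqrt(13)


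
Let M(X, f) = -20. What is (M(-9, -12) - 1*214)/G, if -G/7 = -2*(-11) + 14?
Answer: 13/14 ≈ 0.92857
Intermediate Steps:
G = -252 (G = -7*(-2*(-11) + 14) = -7*(22 + 14) = -7*36 = -252)
(M(-9, -12) - 1*214)/G = (-20 - 1*214)/(-252) = (-20 - 214)*(-1/252) = -234*(-1/252) = 13/14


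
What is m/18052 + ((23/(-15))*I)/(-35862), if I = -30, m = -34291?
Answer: -615287117/323690412 ≈ -1.9009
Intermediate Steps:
m/18052 + ((23/(-15))*I)/(-35862) = -34291/18052 + ((23/(-15))*(-30))/(-35862) = -34291*1/18052 + (-1/15*23*(-30))*(-1/35862) = -34291/18052 - 23/15*(-30)*(-1/35862) = -34291/18052 + 46*(-1/35862) = -34291/18052 - 23/17931 = -615287117/323690412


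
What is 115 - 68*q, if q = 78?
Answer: -5189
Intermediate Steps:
115 - 68*q = 115 - 68*78 = 115 - 5304 = -5189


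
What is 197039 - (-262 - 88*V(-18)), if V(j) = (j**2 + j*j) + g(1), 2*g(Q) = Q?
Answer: 254369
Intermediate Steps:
g(Q) = Q/2
V(j) = 1/2 + 2*j**2 (V(j) = (j**2 + j*j) + (1/2)*1 = (j**2 + j**2) + 1/2 = 2*j**2 + 1/2 = 1/2 + 2*j**2)
197039 - (-262 - 88*V(-18)) = 197039 - (-262 - 88*(1/2 + 2*(-18)**2)) = 197039 - (-262 - 88*(1/2 + 2*324)) = 197039 - (-262 - 88*(1/2 + 648)) = 197039 - (-262 - 88*1297/2) = 197039 - (-262 - 57068) = 197039 - 1*(-57330) = 197039 + 57330 = 254369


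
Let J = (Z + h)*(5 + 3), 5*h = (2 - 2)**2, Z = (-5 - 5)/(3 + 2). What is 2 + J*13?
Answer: -206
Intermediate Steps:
Z = -2 (Z = -10/5 = -10*1/5 = -2)
h = 0 (h = (2 - 2)**2/5 = (1/5)*0**2 = (1/5)*0 = 0)
J = -16 (J = (-2 + 0)*(5 + 3) = -2*8 = -16)
2 + J*13 = 2 - 16*13 = 2 - 208 = -206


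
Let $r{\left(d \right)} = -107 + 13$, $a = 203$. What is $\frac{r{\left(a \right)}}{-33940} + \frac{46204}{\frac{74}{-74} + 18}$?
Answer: $\frac{784082679}{288490} \approx 2717.9$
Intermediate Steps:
$r{\left(d \right)} = -94$
$\frac{r{\left(a \right)}}{-33940} + \frac{46204}{\frac{74}{-74} + 18} = - \frac{94}{-33940} + \frac{46204}{\frac{74}{-74} + 18} = \left(-94\right) \left(- \frac{1}{33940}\right) + \frac{46204}{74 \left(- \frac{1}{74}\right) + 18} = \frac{47}{16970} + \frac{46204}{-1 + 18} = \frac{47}{16970} + \frac{46204}{17} = \frac{784082679}{288490}$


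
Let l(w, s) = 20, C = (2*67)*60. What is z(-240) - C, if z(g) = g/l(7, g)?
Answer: -8052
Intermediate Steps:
C = 8040 (C = 134*60 = 8040)
z(g) = g/20
z(-240) - C = (1/20)*(-240) - 1*8040 = -12 - 8040 = -8052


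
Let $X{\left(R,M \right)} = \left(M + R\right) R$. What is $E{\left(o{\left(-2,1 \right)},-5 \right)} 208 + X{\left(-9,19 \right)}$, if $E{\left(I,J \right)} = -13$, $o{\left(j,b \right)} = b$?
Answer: $-2794$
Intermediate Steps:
$X{\left(R,M \right)} = R \left(M + R\right)$
$E{\left(o{\left(-2,1 \right)},-5 \right)} 208 + X{\left(-9,19 \right)} = \left(-13\right) 208 - 9 \left(19 - 9\right) = -2704 - 90 = -2794$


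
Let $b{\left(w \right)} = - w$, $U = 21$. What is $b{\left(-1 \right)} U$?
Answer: $21$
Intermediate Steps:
$b{\left(-1 \right)} U = \left(-1\right) \left(-1\right) 21 = 1 \cdot 21 = 21$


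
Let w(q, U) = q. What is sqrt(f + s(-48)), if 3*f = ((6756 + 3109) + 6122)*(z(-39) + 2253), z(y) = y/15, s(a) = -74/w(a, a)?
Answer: sqrt(43172579310)/60 ≈ 3463.0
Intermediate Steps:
s(a) = -74/a
z(y) = y/15 (z(y) = y*(1/15) = y/15)
f = 59961908/5 (f = (((6756 + 3109) + 6122)*((1/15)*(-39) + 2253))/3 = ((9865 + 6122)*(-13/5 + 2253))/3 = (15987*(11252/5))/3 = (1/3)*(179885724/5) = 59961908/5 ≈ 1.1992e+7)
sqrt(f + s(-48)) = sqrt(59961908/5 - 74/(-48)) = sqrt(59961908/5 - 74*(-1/48)) = sqrt(59961908/5 + 37/24) = sqrt(1439085977/120) = sqrt(43172579310)/60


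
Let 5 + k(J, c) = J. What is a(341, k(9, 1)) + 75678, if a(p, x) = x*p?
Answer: 77042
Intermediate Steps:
k(J, c) = -5 + J
a(p, x) = p*x
a(341, k(9, 1)) + 75678 = 341*(-5 + 9) + 75678 = 341*4 + 75678 = 1364 + 75678 = 77042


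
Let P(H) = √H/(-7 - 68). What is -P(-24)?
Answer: 2*I*√6/75 ≈ 0.06532*I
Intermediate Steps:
P(H) = -√H/75 (P(H) = √H/(-75) = -√H/75)
-P(-24) = -(-1)*√(-24)/75 = -(-1)*2*I*√6/75 = -(-2)*I*√6/75 = 2*I*√6/75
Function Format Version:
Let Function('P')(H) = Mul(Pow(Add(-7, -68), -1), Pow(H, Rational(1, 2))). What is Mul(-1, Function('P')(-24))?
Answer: Mul(Rational(2, 75), I, Pow(6, Rational(1, 2))) ≈ Mul(0.065320, I)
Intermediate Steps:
Function('P')(H) = Mul(Rational(-1, 75), Pow(H, Rational(1, 2))) (Function('P')(H) = Mul(Pow(-75, -1), Pow(H, Rational(1, 2))) = Mul(Rational(-1, 75), Pow(H, Rational(1, 2))))
Mul(-1, Function('P')(-24)) = Mul(-1, Mul(Rational(-1, 75), Pow(-24, Rational(1, 2)))) = Mul(-1, Mul(Rational(-1, 75), Mul(2, I, Pow(6, Rational(1, 2))))) = Mul(-1, Mul(Rational(-2, 75), I, Pow(6, Rational(1, 2)))) = Mul(Rational(2, 75), I, Pow(6, Rational(1, 2)))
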